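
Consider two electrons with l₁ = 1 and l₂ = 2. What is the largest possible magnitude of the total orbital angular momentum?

The total orbital quantum number L ranges from |l₁ − l₂| to l₁ + l₂ in integer steps.
So L can be 1, 2, 3.
The largest magnitude corresponds to L = 3: |L_tot| = ℏ√(3·4) = 2√3 ℏ.

|L_tot|_max = 2√3 ℏ ≈ 3.464ℏ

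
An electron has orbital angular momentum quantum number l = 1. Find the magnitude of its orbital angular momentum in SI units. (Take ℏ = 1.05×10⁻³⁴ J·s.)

|L| = 1.48×10⁻³⁴ J·s

|L| = ℏ√(l(l+1)) = ℏ√(1·2) = √2 ℏ
Numerically, |L| = 1.414 × (1.05×10⁻³⁴ J·s) = 1.48×10⁻³⁴ J·s.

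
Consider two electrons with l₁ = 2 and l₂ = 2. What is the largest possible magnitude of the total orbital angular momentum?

|L_tot|_max = 2√5 ℏ ≈ 4.472ℏ

By the triangle rule, |l₁ − l₂| ≤ L ≤ l₁ + l₂.
Allowed values: L = 0, 1, 2, 3, 4.
The largest magnitude corresponds to L = 4: |L_tot| = ℏ√(4·5) = 2√5 ℏ.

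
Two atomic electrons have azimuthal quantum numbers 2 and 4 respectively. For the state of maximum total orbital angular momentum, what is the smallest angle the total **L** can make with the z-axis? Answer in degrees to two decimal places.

By the triangle rule, |l₁ − l₂| ≤ L ≤ l₁ + l₂.
L ∈ {2, 3, 4, 5, 6}.
The maximum is L = 6, with |L_tot| = ℏ√(6·7) = √42 ℏ.
The minimum angle with z is arccos(6/√42) ≈ 22.21°.

θ_min ≈ 22.21°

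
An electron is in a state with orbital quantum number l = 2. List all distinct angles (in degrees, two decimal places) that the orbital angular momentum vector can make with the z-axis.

|L| = √(l(l+1)) ℏ = √6 ℏ.
cos θ = m_l/√6 for each m_l ∈ {-2, -1, 0, 1, 2}.

θ ∈ {35.26°, 65.91°, 90.00°, 114.09°, 144.74°}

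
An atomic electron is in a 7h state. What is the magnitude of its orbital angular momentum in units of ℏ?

|L| = √30 ℏ ≈ 5.477ℏ

7h means n = 7, l = 5.
|L| = ℏ√(l(l+1)) = ℏ√(5·6) = √30 ℏ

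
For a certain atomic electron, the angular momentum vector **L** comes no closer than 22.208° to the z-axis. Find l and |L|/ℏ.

l = 6, |L| = √42 ℏ ≈ 6.481ℏ

At minimum angle, m_l = l, so cos θ = l/√(l(l+1)); cos²θ = l/(l+1) = 0.8571.
Thus l = 0.8571/(1 − 0.8571) ≈ 6.
Then |L| = ℏ√(6·7) = √42 ℏ.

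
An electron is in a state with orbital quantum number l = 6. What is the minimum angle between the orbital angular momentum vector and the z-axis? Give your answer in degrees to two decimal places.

θ_min ≈ 22.21°

|L| = ℏ√(l(l+1)) = √42 ℏ.
The smallest angle corresponds to the largest L_z, i.e. m_l = l = 6, giving L_z = 6ℏ.
cos θ_min = 6/√42, so θ_min ≈ 22.21°.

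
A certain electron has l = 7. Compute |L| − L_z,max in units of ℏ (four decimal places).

|L| − L_z,max ≈ 0.4833ℏ

|L| = 2√14 ℏ ≈ 7.4833ℏ, while L_z,max = lℏ = 7ℏ.
The difference is (2√14 − 7)ℏ ≈ 0.4833ℏ.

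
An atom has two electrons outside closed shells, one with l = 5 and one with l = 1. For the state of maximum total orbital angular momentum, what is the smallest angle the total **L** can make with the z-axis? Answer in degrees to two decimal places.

By the triangle rule, |l₁ − l₂| ≤ L ≤ l₁ + l₂.
L ∈ {4, 5, 6}.
The maximum is L = 6, with |L_tot| = ℏ√(6·7) = √42 ℏ.
The minimum angle with z is arccos(6/√42) ≈ 22.21°.

θ_min ≈ 22.21°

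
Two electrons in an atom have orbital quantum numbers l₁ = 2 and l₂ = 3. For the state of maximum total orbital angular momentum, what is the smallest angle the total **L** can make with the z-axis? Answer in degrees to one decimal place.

θ_min ≈ 24.1°

By the triangle rule, |l₁ − l₂| ≤ L ≤ l₁ + l₂.
Allowed values: L = 1, 2, 3, 4, 5.
The maximum is L = 5, with |L_tot| = ℏ√(5·6) = √30 ℏ.
The minimum angle with z is arccos(5/√30) ≈ 24.1°.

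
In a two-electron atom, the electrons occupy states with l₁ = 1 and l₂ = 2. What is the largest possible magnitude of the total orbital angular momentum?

|L_tot|_max = 2√3 ℏ ≈ 3.464ℏ

The total orbital quantum number L ranges from |l₁ − l₂| to l₁ + l₂ in integer steps.
Allowed values: L = 1, 2, 3.
The largest magnitude corresponds to L = 3: |L_tot| = ℏ√(3·4) = 2√3 ℏ.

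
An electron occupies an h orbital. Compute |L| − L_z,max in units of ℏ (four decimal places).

|L| − L_z,max ≈ 0.4772ℏ

H corresponds to l = 5.
|L| = √30 ℏ ≈ 5.4772ℏ, while L_z,max = lℏ = 5ℏ.
The difference is (√30 − 5)ℏ ≈ 0.4772ℏ.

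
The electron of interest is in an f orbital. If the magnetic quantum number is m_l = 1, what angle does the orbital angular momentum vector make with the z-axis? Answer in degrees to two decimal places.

θ ≈ 73.22°

The letter f corresponds to l = 3.
|L|² = l(l+1)ℏ² = 12ℏ², so |L| = 2√3 ℏ.
L_z = m_l ℏ = 1ℏ.
cos θ = L_z/|L| = 1/√12, so θ ≈ 73.22°.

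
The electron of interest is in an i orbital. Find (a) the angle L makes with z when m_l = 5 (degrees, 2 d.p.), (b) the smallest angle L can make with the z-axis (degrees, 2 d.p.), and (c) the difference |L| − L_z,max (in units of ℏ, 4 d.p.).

An i state has l = 6.
For m_l = 5: cos θ = 5/√42, θ ≈ 39.51°.
cos θ_min = 6/√42, so θ_min ≈ 22.21°.
|L| − L_z,max = (√42 − 6)ℏ ≈ 0.4807ℏ.

θ(m_l=5) ≈ 39.51°; θ_min ≈ 22.21°; |L|−L_z,max ≈ 0.4807ℏ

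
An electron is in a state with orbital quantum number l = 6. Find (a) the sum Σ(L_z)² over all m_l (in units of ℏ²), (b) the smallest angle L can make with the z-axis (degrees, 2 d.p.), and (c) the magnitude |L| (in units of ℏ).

Σ(L_z)² = 182 ℏ²; θ_min ≈ 22.21°; |L| = √42 ℏ ≈ 6.481ℏ

Σ m_l² = 182, so Σ(L_z)² = 182 ℏ².
cos θ_min = 6/√42, so θ_min ≈ 22.21°.
|L| = ℏ√(6·7) = √42 ℏ ≈ 6.481ℏ.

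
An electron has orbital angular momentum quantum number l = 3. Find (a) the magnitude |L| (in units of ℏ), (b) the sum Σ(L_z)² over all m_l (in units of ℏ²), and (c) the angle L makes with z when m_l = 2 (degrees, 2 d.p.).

|L| = ℏ√(3·4) = 2√3 ℏ ≈ 3.464ℏ.
Σ m_l² = 28, so Σ(L_z)² = 28 ℏ².
For m_l = 2: cos θ = 2/√12, θ ≈ 54.74°.

|L| = 2√3 ℏ ≈ 3.464ℏ; Σ(L_z)² = 28 ℏ²; θ(m_l=2) ≈ 54.74°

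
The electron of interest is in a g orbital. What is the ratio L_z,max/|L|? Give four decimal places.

A g state has l = 4.
|L| = 2√5 ℏ ≈ 4.4721ℏ, while L_z,max = lℏ = 4ℏ.
L_z,max/|L| = 4/√20 = 0.8944.

L_z,max/|L| = 0.8944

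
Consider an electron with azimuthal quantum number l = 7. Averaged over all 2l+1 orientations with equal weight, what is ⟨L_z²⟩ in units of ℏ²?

⟨L_z²⟩ = 18.67 ℏ²

The allowed m_l values are -7, -6, -5, -4, -3, -2, -1, 0, 1, 2, 3, 4, 5, 6, 7.
⟨L_z²⟩ = ℏ²·l(l+1)/3 = 18.67ℏ².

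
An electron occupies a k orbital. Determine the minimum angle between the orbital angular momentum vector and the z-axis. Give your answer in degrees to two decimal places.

For a k orbital, l = 7.
|L| = √(l(l+1)) ℏ = 2√14 ℏ.
The smallest angle corresponds to the largest L_z, i.e. m_l = l = 7, giving L_z = 7ℏ.
cos θ_min = 7/√56, so θ_min ≈ 20.70°.

θ_min ≈ 20.70°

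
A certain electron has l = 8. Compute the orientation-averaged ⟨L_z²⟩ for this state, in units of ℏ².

m_l runs from −8 to 8, i.e. {-8, -7, -6, -5, -4, -3, -2, -1, 0, 1, 2, 3, 4, 5, 6, 7, 8}.
⟨L_z²⟩ = ℏ²·l(l+1)/3 = 24ℏ².

⟨L_z²⟩ = 24 ℏ²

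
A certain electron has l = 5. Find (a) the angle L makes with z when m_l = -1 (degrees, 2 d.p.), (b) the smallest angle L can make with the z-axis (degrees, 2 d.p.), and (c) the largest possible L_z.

For m_l = -1: cos θ = -1/√30, θ ≈ 100.52°.
cos θ_min = 5/√30, so θ_min ≈ 24.09°.
L_z,max = lℏ = 5ℏ.

θ(m_l=-1) ≈ 100.52°; θ_min ≈ 24.09°; L_z,max = 5ℏ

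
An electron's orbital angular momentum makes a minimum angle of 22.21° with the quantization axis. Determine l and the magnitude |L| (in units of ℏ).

cos²θ_min = l/(l+1) = 0.8571.
Solving: l = 6.
Then |L| = ℏ√(6·7) = √42 ℏ.

l = 6, |L| = √42 ℏ ≈ 6.481ℏ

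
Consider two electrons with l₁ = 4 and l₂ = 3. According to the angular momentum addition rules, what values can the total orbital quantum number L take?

L runs from |4 − 3| = 1 to 4 + 3 = 7.
Allowed values: L = 1, 2, 3, 4, 5, 6, 7.

L = 1, 2, 3, 4, 5, 6, 7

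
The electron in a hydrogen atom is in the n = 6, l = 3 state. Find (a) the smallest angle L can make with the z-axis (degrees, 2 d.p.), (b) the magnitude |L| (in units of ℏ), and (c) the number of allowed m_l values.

cos θ_min = 3/√12, so θ_min ≈ 30.00°.
|L| = ℏ√(3·4) = 2√3 ℏ ≈ 3.464ℏ.
There are 2l+1 = 7 values of m_l.

θ_min ≈ 30.00°; |L| = 2√3 ℏ ≈ 3.464ℏ; 7 values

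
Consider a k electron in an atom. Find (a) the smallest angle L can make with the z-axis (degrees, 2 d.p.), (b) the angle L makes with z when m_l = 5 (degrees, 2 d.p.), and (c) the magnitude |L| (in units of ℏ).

For a k orbital, l = 7.
cos θ_min = 7/√56, so θ_min ≈ 20.70°.
For m_l = 5: cos θ = 5/√56, θ ≈ 48.08°.
|L| = ℏ√(7·8) = 2√14 ℏ ≈ 7.483ℏ.

θ_min ≈ 20.70°; θ(m_l=5) ≈ 48.08°; |L| = 2√14 ℏ ≈ 7.483ℏ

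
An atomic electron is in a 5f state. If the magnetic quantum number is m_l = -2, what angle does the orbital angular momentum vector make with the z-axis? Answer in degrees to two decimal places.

The 5f subshell has l = 3.
|L| = √(l(l+1)) ℏ = 2√3 ℏ.
L_z = m_l ℏ = −2ℏ.
cos θ = L_z/|L| = -2/√12, so θ ≈ 125.26°.

θ ≈ 125.26°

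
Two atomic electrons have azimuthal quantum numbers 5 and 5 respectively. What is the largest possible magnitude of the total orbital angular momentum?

|L_tot|_max = √110 ℏ ≈ 10.488ℏ

By the triangle rule, |l₁ − l₂| ≤ L ≤ l₁ + l₂.
Allowed values: L = 0, 1, 2, 3, 4, 5, 6, 7, 8, 9, 10.
The largest magnitude corresponds to L = 10: |L_tot| = ℏ√(10·11) = √110 ℏ.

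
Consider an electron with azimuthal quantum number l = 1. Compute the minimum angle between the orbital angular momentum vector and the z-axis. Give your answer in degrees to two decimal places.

θ_min ≈ 45.00°

|L|² = l(l+1)ℏ² = 2ℏ², so |L| = √2 ℏ.
The smallest angle corresponds to the largest L_z, i.e. m_l = l = 1, giving L_z = 1ℏ.
cos θ_min = 1/√2, so θ_min ≈ 45.00°.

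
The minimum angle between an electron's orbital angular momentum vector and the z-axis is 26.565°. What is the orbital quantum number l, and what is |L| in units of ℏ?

l = 4, |L| = 2√5 ℏ ≈ 4.472ℏ

At minimum angle, m_l = l, so cos θ = l/√(l(l+1)); cos²θ = l/(l+1) = 0.8000.
Thus l = 0.8000/(1 − 0.8000) ≈ 4.
Then |L| = ℏ√(4·5) = 2√5 ℏ.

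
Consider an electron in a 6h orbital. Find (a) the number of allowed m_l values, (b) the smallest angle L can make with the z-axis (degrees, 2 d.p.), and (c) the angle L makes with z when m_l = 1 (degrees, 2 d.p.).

11 values; θ_min ≈ 24.09°; θ(m_l=1) ≈ 79.48°

6h means n = 6, l = 5.
There are 2l+1 = 11 values of m_l.
cos θ_min = 5/√30, so θ_min ≈ 24.09°.
For m_l = 1: cos θ = 1/√30, θ ≈ 79.48°.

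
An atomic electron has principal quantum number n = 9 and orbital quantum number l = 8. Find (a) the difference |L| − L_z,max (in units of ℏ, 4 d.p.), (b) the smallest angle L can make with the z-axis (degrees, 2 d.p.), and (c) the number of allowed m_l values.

|L|−L_z,max ≈ 0.4853ℏ; θ_min ≈ 19.47°; 17 values

|L| − L_z,max = (6√2 − 8)ℏ ≈ 0.4853ℏ.
cos θ_min = 8/√72, so θ_min ≈ 19.47°.
There are 2l+1 = 17 values of m_l.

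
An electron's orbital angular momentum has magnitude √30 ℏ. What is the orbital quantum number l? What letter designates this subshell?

l = 5 (h orbital)

(|L|/ℏ)² = l(l+1) = 30.
The positive root is l = 5.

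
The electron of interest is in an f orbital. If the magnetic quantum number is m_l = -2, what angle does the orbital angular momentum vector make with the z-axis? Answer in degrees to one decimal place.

For an f orbital, l = 3.
|L| = √(l(l+1)) ℏ = 2√3 ℏ.
L_z = m_l ℏ = −2ℏ.
cos θ = L_z/|L| = -2/√12, so θ ≈ 125.3°.

θ ≈ 125.3°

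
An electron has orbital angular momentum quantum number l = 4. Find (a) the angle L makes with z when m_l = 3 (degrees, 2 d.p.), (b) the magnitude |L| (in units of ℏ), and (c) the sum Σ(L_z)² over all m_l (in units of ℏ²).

θ(m_l=3) ≈ 47.87°; |L| = 2√5 ℏ ≈ 4.472ℏ; Σ(L_z)² = 60 ℏ²

For m_l = 3: cos θ = 3/√20, θ ≈ 47.87°.
|L| = ℏ√(4·5) = 2√5 ℏ ≈ 4.472ℏ.
Σ m_l² = 60, so Σ(L_z)² = 60 ℏ².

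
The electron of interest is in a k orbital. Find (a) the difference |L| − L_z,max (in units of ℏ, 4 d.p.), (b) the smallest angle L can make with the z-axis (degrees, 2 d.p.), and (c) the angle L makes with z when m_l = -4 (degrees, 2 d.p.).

|L|−L_z,max ≈ 0.4833ℏ; θ_min ≈ 20.70°; θ(m_l=-4) ≈ 122.31°

For a k orbital, l = 7.
|L| − L_z,max = (2√14 − 7)ℏ ≈ 0.4833ℏ.
cos θ_min = 7/√56, so θ_min ≈ 20.70°.
For m_l = -4: cos θ = -4/√56, θ ≈ 122.31°.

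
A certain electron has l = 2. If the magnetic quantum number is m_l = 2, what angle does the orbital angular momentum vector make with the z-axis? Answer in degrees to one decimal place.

|L| = ℏ√(l(l+1)) = √6 ℏ.
L_z = m_l ℏ = 2ℏ.
cos θ = L_z/|L| = 2/√6, so θ ≈ 35.3°.

θ ≈ 35.3°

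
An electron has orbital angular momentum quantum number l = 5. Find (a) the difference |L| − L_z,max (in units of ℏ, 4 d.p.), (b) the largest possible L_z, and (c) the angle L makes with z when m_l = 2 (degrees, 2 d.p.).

|L| − L_z,max = (√30 − 5)ℏ ≈ 0.4772ℏ.
L_z,max = lℏ = 5ℏ.
For m_l = 2: cos θ = 2/√30, θ ≈ 68.58°.

|L|−L_z,max ≈ 0.4772ℏ; L_z,max = 5ℏ; θ(m_l=2) ≈ 68.58°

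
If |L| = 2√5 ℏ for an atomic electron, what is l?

Since |L|² = l(l+1)ℏ², l(l+1) = 20.
Solving: l = 4.

l = 4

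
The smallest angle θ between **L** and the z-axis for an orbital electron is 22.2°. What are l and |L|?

At minimum angle, m_l = l, so cos θ = l/√(l(l+1)); cos²θ = l/(l+1) = 0.8572.
l = cos²θ/sin²θ ≈ 6.
Then |L| = ℏ√(6·7) = √42 ℏ.

l = 6, |L| = √42 ℏ ≈ 6.481ℏ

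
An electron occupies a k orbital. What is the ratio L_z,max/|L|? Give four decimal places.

The letter k corresponds to l = 7.
|L| = 2√14 ℏ ≈ 7.4833ℏ, while L_z,max = lℏ = 7ℏ.
L_z,max/|L| = 7/√56 = 0.9354.

L_z,max/|L| = 0.9354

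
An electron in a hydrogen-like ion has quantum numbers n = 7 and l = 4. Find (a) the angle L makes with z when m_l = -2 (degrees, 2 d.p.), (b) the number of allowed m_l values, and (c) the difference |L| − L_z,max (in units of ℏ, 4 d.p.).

For m_l = -2: cos θ = -2/√20, θ ≈ 116.57°.
There are 2l+1 = 9 values of m_l.
|L| − L_z,max = (2√5 − 4)ℏ ≈ 0.4721ℏ.

θ(m_l=-2) ≈ 116.57°; 9 values; |L|−L_z,max ≈ 0.4721ℏ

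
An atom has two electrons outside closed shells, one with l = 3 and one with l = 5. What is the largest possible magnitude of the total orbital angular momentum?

|L_tot|_max = 6√2 ℏ ≈ 8.485ℏ

By the triangle rule, |l₁ − l₂| ≤ L ≤ l₁ + l₂.
So L can be 2, 3, 4, 5, 6, 7, 8.
The largest magnitude corresponds to L = 8: |L_tot| = ℏ√(8·9) = 6√2 ℏ.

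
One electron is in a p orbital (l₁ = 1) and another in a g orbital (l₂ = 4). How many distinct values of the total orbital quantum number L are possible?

3

The total orbital quantum number L ranges from |l₁ − l₂| to l₁ + l₂ in integer steps.
So L can be 3, 4, 5.
That is 3 values.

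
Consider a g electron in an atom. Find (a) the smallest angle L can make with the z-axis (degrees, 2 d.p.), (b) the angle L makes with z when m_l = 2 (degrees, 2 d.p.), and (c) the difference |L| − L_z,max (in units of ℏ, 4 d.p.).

θ_min ≈ 26.57°; θ(m_l=2) ≈ 63.43°; |L|−L_z,max ≈ 0.4721ℏ

The letter g corresponds to l = 4.
cos θ_min = 4/√20, so θ_min ≈ 26.57°.
For m_l = 2: cos θ = 2/√20, θ ≈ 63.43°.
|L| − L_z,max = (2√5 − 4)ℏ ≈ 0.4721ℏ.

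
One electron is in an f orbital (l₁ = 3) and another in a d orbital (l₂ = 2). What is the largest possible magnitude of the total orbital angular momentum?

Angular momentum addition gives L = |l₁ − l₂|, …, l₁ + l₂.
Allowed values: L = 1, 2, 3, 4, 5.
The largest magnitude corresponds to L = 5: |L_tot| = ℏ√(5·6) = √30 ℏ.

|L_tot|_max = √30 ℏ ≈ 5.477ℏ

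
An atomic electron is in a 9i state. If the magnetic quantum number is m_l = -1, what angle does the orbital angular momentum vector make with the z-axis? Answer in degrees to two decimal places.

θ ≈ 98.88°

For 9i, l = 6.
|L|² = l(l+1)ℏ² = 42ℏ², so |L| = √42 ℏ.
L_z = m_l ℏ = −1ℏ.
cos θ = L_z/|L| = -1/√42, so θ ≈ 98.88°.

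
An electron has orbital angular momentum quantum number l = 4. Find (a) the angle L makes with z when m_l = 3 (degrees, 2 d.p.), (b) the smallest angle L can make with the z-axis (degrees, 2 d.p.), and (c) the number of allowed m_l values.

For m_l = 3: cos θ = 3/√20, θ ≈ 47.87°.
cos θ_min = 4/√20, so θ_min ≈ 26.57°.
There are 2l+1 = 9 values of m_l.

θ(m_l=3) ≈ 47.87°; θ_min ≈ 26.57°; 9 values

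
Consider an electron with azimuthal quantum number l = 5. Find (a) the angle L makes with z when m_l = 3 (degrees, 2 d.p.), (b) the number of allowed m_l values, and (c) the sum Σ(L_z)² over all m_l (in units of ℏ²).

θ(m_l=3) ≈ 56.79°; 11 values; Σ(L_z)² = 110 ℏ²

For m_l = 3: cos θ = 3/√30, θ ≈ 56.79°.
There are 2l+1 = 11 values of m_l.
Σ m_l² = 110, so Σ(L_z)² = 110 ℏ².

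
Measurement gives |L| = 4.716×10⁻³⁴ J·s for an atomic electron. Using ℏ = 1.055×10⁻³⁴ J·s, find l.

l = 4

Dividing by ℏ: |L|/ℏ ≈ 4.470.
l(l+1) ≈ 4.470² ≈ 19.98, so l = 4.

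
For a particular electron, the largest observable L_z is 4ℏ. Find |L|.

|L| = 2√5 ℏ ≈ 4.472ℏ

L_z,max = lℏ, so l = 4.
Then |L| = ℏ√(4·5) = 2√5 ℏ.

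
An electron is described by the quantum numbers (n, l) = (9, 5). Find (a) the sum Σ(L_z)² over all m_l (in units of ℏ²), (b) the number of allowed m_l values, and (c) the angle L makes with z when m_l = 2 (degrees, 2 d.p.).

Σ m_l² = 110, so Σ(L_z)² = 110 ℏ².
There are 2l+1 = 11 values of m_l.
For m_l = 2: cos θ = 2/√30, θ ≈ 68.58°.

Σ(L_z)² = 110 ℏ²; 11 values; θ(m_l=2) ≈ 68.58°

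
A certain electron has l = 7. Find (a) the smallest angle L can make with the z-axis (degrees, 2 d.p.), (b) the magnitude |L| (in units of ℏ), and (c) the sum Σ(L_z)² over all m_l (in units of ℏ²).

θ_min ≈ 20.70°; |L| = 2√14 ℏ ≈ 7.483ℏ; Σ(L_z)² = 280 ℏ²

cos θ_min = 7/√56, so θ_min ≈ 20.70°.
|L| = ℏ√(7·8) = 2√14 ℏ ≈ 7.483ℏ.
Σ m_l² = 280, so Σ(L_z)² = 280 ℏ².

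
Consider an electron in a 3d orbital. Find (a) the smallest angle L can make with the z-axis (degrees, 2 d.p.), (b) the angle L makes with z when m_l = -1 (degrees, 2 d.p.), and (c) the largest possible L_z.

θ_min ≈ 35.26°; θ(m_l=-1) ≈ 114.09°; L_z,max = 2ℏ

For 3d, l = 2.
cos θ_min = 2/√6, so θ_min ≈ 35.26°.
For m_l = -1: cos θ = -1/√6, θ ≈ 114.09°.
L_z,max = lℏ = 2ℏ.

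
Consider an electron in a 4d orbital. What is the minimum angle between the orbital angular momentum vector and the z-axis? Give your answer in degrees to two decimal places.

θ_min ≈ 35.26°

For 4d, l = 2.
|L|² = l(l+1)ℏ² = 6ℏ², so |L| = √6 ℏ.
The smallest angle corresponds to the largest L_z, i.e. m_l = l = 2, giving L_z = 2ℏ.
cos θ_min = 2/√6, so θ_min ≈ 35.26°.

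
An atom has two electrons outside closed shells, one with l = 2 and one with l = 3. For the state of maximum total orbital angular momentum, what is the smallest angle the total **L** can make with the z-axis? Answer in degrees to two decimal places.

The total orbital quantum number L ranges from |l₁ − l₂| to l₁ + l₂ in integer steps.
Allowed values: L = 1, 2, 3, 4, 5.
The maximum is L = 5, with |L_tot| = ℏ√(5·6) = √30 ℏ.
The minimum angle with z is arccos(5/√30) ≈ 24.09°.

θ_min ≈ 24.09°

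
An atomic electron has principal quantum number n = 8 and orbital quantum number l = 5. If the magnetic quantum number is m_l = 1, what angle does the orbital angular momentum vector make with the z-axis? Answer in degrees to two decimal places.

|L|² = l(l+1)ℏ² = 30ℏ², so |L| = √30 ℏ.
L_z = m_l ℏ = 1ℏ.
cos θ = L_z/|L| = 1/√30, so θ ≈ 79.48°.

θ ≈ 79.48°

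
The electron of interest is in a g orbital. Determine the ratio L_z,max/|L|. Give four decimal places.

L_z,max/|L| = 0.8944

G corresponds to l = 4.
|L| = 2√5 ℏ ≈ 4.4721ℏ, while L_z,max = lℏ = 4ℏ.
L_z,max/|L| = 4/√20 = 0.8944.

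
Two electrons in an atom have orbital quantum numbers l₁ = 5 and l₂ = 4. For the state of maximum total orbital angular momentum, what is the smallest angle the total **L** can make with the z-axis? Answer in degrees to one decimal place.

Angular momentum addition gives L = |l₁ − l₂|, …, l₁ + l₂.
L ∈ {1, 2, 3, 4, 5, 6, 7, 8, 9}.
The maximum is L = 9, with |L_tot| = ℏ√(9·10) = 3√10 ℏ.
The minimum angle with z is arccos(9/√90) ≈ 18.4°.

θ_min ≈ 18.4°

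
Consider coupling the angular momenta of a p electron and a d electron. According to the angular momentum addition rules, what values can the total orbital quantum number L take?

By the triangle rule, |l₁ − l₂| ≤ L ≤ l₁ + l₂.
Allowed values: L = 1, 2, 3.

L = 1, 2, 3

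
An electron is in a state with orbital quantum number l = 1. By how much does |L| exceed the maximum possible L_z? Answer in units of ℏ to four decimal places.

|L| = √2 ℏ ≈ 1.4142ℏ, while L_z,max = lℏ = 1ℏ.
The difference is (√2 − 1)ℏ ≈ 0.4142ℏ.

|L| − L_z,max ≈ 0.4142ℏ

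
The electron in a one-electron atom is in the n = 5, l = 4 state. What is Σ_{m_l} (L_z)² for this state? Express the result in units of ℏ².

Σ(L_z)² = 60 ℏ²

The allowed m_l values are -4, -3, -2, -1, 0, 1, 2, 3, 4.
Σ m_l² = l(l+1)(2l+1)/3 = 4·5·9/3 = 60.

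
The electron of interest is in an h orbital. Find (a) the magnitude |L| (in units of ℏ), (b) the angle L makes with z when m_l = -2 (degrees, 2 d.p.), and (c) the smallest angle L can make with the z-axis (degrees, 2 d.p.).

|L| = √30 ℏ ≈ 5.477ℏ; θ(m_l=-2) ≈ 111.42°; θ_min ≈ 24.09°

H corresponds to l = 5.
|L| = ℏ√(5·6) = √30 ℏ ≈ 5.477ℏ.
For m_l = -2: cos θ = -2/√30, θ ≈ 111.42°.
cos θ_min = 5/√30, so θ_min ≈ 24.09°.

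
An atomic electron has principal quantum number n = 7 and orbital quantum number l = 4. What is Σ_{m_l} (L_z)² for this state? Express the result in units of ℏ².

m_l ∈ {-4, -3, -2, -1, 0, 1, 2, 3, 4}.
Σ m_l² = l(l+1)(2l+1)/3 = 4·5·9/3 = 60.

Σ(L_z)² = 60 ℏ²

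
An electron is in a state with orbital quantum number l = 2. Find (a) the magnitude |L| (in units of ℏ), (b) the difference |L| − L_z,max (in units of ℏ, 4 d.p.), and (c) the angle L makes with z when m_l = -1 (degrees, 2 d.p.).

|L| = √6 ℏ ≈ 2.449ℏ; |L|−L_z,max ≈ 0.4495ℏ; θ(m_l=-1) ≈ 114.09°

|L| = ℏ√(2·3) = √6 ℏ ≈ 2.449ℏ.
|L| − L_z,max = (√6 − 2)ℏ ≈ 0.4495ℏ.
For m_l = -1: cos θ = -1/√6, θ ≈ 114.09°.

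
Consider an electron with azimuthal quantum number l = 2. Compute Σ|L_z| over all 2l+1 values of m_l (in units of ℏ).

Σ|L_z| = 6 ℏ

m_l ∈ {-2, -1, 0, 1, 2}.
Σ|m_l| = 2·2(2+1)/2 = 6.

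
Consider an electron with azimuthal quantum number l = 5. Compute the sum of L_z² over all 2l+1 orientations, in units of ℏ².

The allowed m_l values are -5, -4, -3, -2, -1, 0, 1, 2, 3, 4, 5.
Σ m_l² = 2·(1 + 4 + 9 + 16 + 25) = 110.

Σ(L_z)² = 110 ℏ²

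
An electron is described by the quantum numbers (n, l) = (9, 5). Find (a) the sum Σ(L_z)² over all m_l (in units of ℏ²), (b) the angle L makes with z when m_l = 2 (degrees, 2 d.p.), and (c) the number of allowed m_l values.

Σ(L_z)² = 110 ℏ²; θ(m_l=2) ≈ 68.58°; 11 values

Σ m_l² = 110, so Σ(L_z)² = 110 ℏ².
For m_l = 2: cos θ = 2/√30, θ ≈ 68.58°.
There are 2l+1 = 11 values of m_l.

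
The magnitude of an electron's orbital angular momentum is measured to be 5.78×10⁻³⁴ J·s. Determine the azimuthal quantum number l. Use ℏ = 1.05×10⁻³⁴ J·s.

l = 5

In units of ℏ, |L| ≈ 5.505.
Set l(l+1) = 30.30; the integer solution is l = 5.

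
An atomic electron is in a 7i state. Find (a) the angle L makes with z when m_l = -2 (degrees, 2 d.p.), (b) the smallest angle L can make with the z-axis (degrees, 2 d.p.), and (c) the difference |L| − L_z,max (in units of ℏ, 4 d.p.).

For 7i, l = 6.
For m_l = -2: cos θ = -2/√42, θ ≈ 107.98°.
cos θ_min = 6/√42, so θ_min ≈ 22.21°.
|L| − L_z,max = (√42 − 6)ℏ ≈ 0.4807ℏ.

θ(m_l=-2) ≈ 107.98°; θ_min ≈ 22.21°; |L|−L_z,max ≈ 0.4807ℏ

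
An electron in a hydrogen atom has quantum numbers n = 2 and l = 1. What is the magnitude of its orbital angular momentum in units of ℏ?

|L| = √2 ℏ ≈ 1.414ℏ

|L| = ℏ√(l(l+1)) = ℏ√(1·2) = √2 ℏ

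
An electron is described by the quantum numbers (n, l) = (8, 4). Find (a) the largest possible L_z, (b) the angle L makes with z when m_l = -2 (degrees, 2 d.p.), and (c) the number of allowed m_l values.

L_z,max = 4ℏ; θ(m_l=-2) ≈ 116.57°; 9 values

L_z,max = lℏ = 4ℏ.
For m_l = -2: cos θ = -2/√20, θ ≈ 116.57°.
There are 2l+1 = 9 values of m_l.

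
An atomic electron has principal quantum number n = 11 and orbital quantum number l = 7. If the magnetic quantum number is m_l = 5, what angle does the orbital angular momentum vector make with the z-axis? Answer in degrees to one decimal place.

|L| = ℏ√(l(l+1)) = 2√14 ℏ.
L_z = m_l ℏ = 5ℏ.
cos θ = L_z/|L| = 5/√56, so θ ≈ 48.1°.

θ ≈ 48.1°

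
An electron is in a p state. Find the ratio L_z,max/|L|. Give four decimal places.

L_z,max/|L| = 0.7071

A p state has l = 1.
|L| = √2 ℏ ≈ 1.4142ℏ, while L_z,max = lℏ = 1ℏ.
L_z,max/|L| = 1/√2 = 0.7071.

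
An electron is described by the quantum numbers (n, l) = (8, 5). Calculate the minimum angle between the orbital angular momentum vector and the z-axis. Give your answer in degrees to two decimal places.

θ_min ≈ 24.09°

|L| = ℏ√(l(l+1)) = √30 ℏ.
The smallest angle corresponds to the largest L_z, i.e. m_l = l = 5, giving L_z = 5ℏ.
cos θ_min = 5/√30, so θ_min ≈ 24.09°.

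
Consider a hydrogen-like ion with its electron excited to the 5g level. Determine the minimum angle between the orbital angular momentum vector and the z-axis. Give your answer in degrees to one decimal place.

θ_min ≈ 26.6°

The 5g level has l = 4.
|L| = √(l(l+1)) ℏ = 2√5 ℏ.
The smallest angle corresponds to the largest L_z, i.e. m_l = l = 4, giving L_z = 4ℏ.
cos θ_min = 4/√20, so θ_min ≈ 26.6°.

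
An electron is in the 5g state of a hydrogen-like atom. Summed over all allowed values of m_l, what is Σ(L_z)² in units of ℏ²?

For 5g, l = 4.
m_l ∈ {-4, -3, -2, -1, 0, 1, 2, 3, 4}.
Summing m² from −4 to 4: Σ m_l² = 60.

Σ(L_z)² = 60 ℏ²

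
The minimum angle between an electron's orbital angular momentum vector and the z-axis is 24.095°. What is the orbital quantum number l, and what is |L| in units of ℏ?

l = 5, |L| = √30 ℏ ≈ 5.477ℏ

At minimum angle, m_l = l, so cos θ = l/√(l(l+1)); cos²θ = l/(l+1) = 0.8333.
Solving: l = 5.
Then |L| = ℏ√(5·6) = √30 ℏ.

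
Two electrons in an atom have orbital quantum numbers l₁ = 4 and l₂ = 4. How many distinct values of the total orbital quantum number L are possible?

9

The total orbital quantum number L ranges from |l₁ − l₂| to l₁ + l₂ in integer steps.
Allowed values: L = 0, 1, 2, 3, 4, 5, 6, 7, 8.
That is 9 values.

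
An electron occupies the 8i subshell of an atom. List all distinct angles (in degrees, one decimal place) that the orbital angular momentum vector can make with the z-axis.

θ ∈ {22.2°, 39.5°, 51.9°, 62.4°, 72.0°, 81.1°, 90.0°, 98.9°, 108.0°, 117.6°, 128.1°, 140.5°, 157.8°}

For 8i, l = 6.
|L| = √(l(l+1)) ℏ = √42 ℏ.
cos θ = m_l/√42 for each m_l ∈ {-6, -5, -4, -3, -2, -1, 0, 1, 2, 3, 4, 5, 6}.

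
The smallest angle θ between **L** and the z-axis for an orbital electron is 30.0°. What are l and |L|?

l = 3, |L| = 2√3 ℏ ≈ 3.464ℏ

At minimum angle, m_l = l, so cos θ = l/√(l(l+1)); cos²θ = l/(l+1) = 0.7500.
Solving: l = 3.
Then |L| = ℏ√(3·4) = 2√3 ℏ.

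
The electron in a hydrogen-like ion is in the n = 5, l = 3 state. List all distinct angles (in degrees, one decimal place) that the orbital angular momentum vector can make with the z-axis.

θ ∈ {30.0°, 54.7°, 73.2°, 90.0°, 106.8°, 125.3°, 150.0°}

|L| = ℏ√(l(l+1)) = 2√3 ℏ.
cos θ = m_l/√12 for each m_l ∈ {-3, -2, -1, 0, 1, 2, 3}.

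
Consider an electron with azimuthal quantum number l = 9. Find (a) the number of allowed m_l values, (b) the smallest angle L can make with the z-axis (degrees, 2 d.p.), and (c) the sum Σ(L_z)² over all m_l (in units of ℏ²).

There are 2l+1 = 19 values of m_l.
cos θ_min = 9/√90, so θ_min ≈ 18.43°.
Σ m_l² = 570, so Σ(L_z)² = 570 ℏ².

19 values; θ_min ≈ 18.43°; Σ(L_z)² = 570 ℏ²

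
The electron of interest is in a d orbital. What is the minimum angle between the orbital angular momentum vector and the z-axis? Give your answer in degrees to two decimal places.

θ_min ≈ 35.26°

A d state has l = 2.
|L|² = l(l+1)ℏ² = 6ℏ², so |L| = √6 ℏ.
The smallest angle corresponds to the largest L_z, i.e. m_l = l = 2, giving L_z = 2ℏ.
cos θ_min = 2/√6, so θ_min ≈ 35.26°.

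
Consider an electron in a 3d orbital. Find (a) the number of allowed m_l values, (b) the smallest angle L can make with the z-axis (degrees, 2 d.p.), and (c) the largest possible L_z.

5 values; θ_min ≈ 35.26°; L_z,max = 2ℏ

3d means n = 3, l = 2.
There are 2l+1 = 5 values of m_l.
cos θ_min = 2/√6, so θ_min ≈ 35.26°.
L_z,max = lℏ = 2ℏ.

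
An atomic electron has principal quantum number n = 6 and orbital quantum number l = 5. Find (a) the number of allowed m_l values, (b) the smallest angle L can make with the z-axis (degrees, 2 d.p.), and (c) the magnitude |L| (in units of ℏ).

11 values; θ_min ≈ 24.09°; |L| = √30 ℏ ≈ 5.477ℏ

There are 2l+1 = 11 values of m_l.
cos θ_min = 5/√30, so θ_min ≈ 24.09°.
|L| = ℏ√(5·6) = √30 ℏ ≈ 5.477ℏ.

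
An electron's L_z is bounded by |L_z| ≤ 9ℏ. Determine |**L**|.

|L| = 3√10 ℏ ≈ 9.487ℏ

Since max m_l = l, l = 9.
|L| = ℏ√(l(l+1)) = 3√10 ℏ.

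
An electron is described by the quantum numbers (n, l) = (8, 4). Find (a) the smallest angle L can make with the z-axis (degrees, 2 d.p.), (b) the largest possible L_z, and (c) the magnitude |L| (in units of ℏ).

cos θ_min = 4/√20, so θ_min ≈ 26.57°.
L_z,max = lℏ = 4ℏ.
|L| = ℏ√(4·5) = 2√5 ℏ ≈ 4.472ℏ.

θ_min ≈ 26.57°; L_z,max = 4ℏ; |L| = 2√5 ℏ ≈ 4.472ℏ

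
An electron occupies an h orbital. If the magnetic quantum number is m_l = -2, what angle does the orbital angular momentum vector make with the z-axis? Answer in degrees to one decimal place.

θ ≈ 111.4°

An h state has l = 5.
|L|² = l(l+1)ℏ² = 30ℏ², so |L| = √30 ℏ.
L_z = m_l ℏ = −2ℏ.
cos θ = L_z/|L| = -2/√30, so θ ≈ 111.4°.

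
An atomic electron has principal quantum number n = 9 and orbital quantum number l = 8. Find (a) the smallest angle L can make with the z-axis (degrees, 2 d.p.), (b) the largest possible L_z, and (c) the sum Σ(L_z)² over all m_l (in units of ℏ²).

θ_min ≈ 19.47°; L_z,max = 8ℏ; Σ(L_z)² = 408 ℏ²

cos θ_min = 8/√72, so θ_min ≈ 19.47°.
L_z,max = lℏ = 8ℏ.
Σ m_l² = 408, so Σ(L_z)² = 408 ℏ².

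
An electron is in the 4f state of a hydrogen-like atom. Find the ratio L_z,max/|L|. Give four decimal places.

4f means n = 4, l = 3.
|L| = 2√3 ℏ ≈ 3.4641ℏ, while L_z,max = lℏ = 3ℏ.
L_z,max/|L| = 3/√12 = 0.8660.

L_z,max/|L| = 0.8660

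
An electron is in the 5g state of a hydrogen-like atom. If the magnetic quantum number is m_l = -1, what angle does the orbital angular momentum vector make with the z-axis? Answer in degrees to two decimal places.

5g means n = 5, l = 4.
|L| = √(l(l+1)) ℏ = 2√5 ℏ.
L_z = m_l ℏ = −1ℏ.
cos θ = L_z/|L| = -1/√20, so θ ≈ 102.92°.

θ ≈ 102.92°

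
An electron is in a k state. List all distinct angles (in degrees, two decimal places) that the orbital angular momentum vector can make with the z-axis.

For a k orbital, l = 7.
|L| = ℏ√(l(l+1)) = 2√14 ℏ.
cos θ = m_l/√56 for each m_l ∈ {-7, -6, -5, -4, -3, -2, -1, 0, 1, 2, 3, 4, 5, 6, 7}.

θ ∈ {20.70°, 36.70°, 48.08°, 57.69°, 66.37°, 74.50°, 82.32°, 90.00°, 97.68°, 105.50°, 113.63°, 122.31°, 131.92°, 143.30°, 159.30°}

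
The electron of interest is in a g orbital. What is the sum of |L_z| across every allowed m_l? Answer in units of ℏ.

Σ|L_z| = 20 ℏ

G corresponds to l = 4.
m_l runs from −4 to 4, i.e. {-4, -3, -2, -1, 0, 1, 2, 3, 4}.
Σ|m_l| = l(l+1) = 20.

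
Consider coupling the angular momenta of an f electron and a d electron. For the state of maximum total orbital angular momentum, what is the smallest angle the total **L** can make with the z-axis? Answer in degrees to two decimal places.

Angular momentum addition gives L = |l₁ − l₂|, …, l₁ + l₂.
L ∈ {1, 2, 3, 4, 5}.
The maximum is L = 5, with |L_tot| = ℏ√(5·6) = √30 ℏ.
The minimum angle with z is arccos(5/√30) ≈ 24.09°.

θ_min ≈ 24.09°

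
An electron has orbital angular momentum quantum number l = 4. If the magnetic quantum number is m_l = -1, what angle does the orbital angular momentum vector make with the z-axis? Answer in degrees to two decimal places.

|L| = ℏ√(l(l+1)) = 2√5 ℏ.
L_z = m_l ℏ = −1ℏ.
cos θ = L_z/|L| = -1/√20, so θ ≈ 102.92°.

θ ≈ 102.92°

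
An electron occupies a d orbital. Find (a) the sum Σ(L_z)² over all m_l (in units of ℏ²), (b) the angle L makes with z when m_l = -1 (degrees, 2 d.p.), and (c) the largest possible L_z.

Σ(L_z)² = 10 ℏ²; θ(m_l=-1) ≈ 114.09°; L_z,max = 2ℏ

The letter d corresponds to l = 2.
Σ m_l² = 10, so Σ(L_z)² = 10 ℏ².
For m_l = -1: cos θ = -1/√6, θ ≈ 114.09°.
L_z,max = lℏ = 2ℏ.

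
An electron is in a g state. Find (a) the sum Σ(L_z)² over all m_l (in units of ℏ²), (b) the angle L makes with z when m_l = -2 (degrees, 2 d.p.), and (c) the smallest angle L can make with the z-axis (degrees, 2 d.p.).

A g state has l = 4.
Σ m_l² = 60, so Σ(L_z)² = 60 ℏ².
For m_l = -2: cos θ = -2/√20, θ ≈ 116.57°.
cos θ_min = 4/√20, so θ_min ≈ 26.57°.

Σ(L_z)² = 60 ℏ²; θ(m_l=-2) ≈ 116.57°; θ_min ≈ 26.57°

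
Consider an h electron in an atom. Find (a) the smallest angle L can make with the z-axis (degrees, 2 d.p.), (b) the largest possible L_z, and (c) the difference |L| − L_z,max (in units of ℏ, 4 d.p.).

θ_min ≈ 24.09°; L_z,max = 5ℏ; |L|−L_z,max ≈ 0.4772ℏ

An h state has l = 5.
cos θ_min = 5/√30, so θ_min ≈ 24.09°.
L_z,max = lℏ = 5ℏ.
|L| − L_z,max = (√30 − 5)ℏ ≈ 0.4772ℏ.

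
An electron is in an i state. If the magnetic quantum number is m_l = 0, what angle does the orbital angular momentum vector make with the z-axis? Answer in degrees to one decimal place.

For an i orbital, l = 6.
|L| = √(l(l+1)) ℏ = √42 ℏ.
L_z = m_l ℏ = 0ℏ.
cos θ = L_z/|L| = 0/√42, so θ ≈ 90.0°.

θ ≈ 90.0°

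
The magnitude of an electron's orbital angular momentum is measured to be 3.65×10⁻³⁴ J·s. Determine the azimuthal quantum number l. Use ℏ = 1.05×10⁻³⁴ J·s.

l = 3

Dividing by ℏ: |L|/ℏ ≈ 3.476.
l(l+1) ≈ 3.476² ≈ 12.08, so l = 3.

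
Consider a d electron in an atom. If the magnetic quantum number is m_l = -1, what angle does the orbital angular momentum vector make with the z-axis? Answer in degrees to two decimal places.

A d state has l = 2.
|L| = √(l(l+1)) ℏ = √6 ℏ.
L_z = m_l ℏ = −1ℏ.
cos θ = L_z/|L| = -1/√6, so θ ≈ 114.09°.

θ ≈ 114.09°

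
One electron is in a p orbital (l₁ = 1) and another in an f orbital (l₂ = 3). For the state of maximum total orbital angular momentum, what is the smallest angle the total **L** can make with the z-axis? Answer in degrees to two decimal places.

L runs from |1 − 3| = 2 to 1 + 3 = 4.
So L can be 2, 3, 4.
The maximum is L = 4, with |L_tot| = ℏ√(4·5) = 2√5 ℏ.
The minimum angle with z is arccos(4/√20) ≈ 26.57°.

θ_min ≈ 26.57°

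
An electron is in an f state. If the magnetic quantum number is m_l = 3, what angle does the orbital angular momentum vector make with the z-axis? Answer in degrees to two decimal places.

An f state has l = 3.
|L| = ℏ√(l(l+1)) = 2√3 ℏ.
L_z = m_l ℏ = 3ℏ.
cos θ = L_z/|L| = 3/√12, so θ ≈ 30.00°.

θ ≈ 30.00°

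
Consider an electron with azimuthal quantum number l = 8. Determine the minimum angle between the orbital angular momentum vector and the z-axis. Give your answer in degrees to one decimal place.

|L| = √(l(l+1)) ℏ = 6√2 ℏ.
The smallest angle corresponds to the largest L_z, i.e. m_l = l = 8, giving L_z = 8ℏ.
cos θ_min = 8/√72, so θ_min ≈ 19.5°.

θ_min ≈ 19.5°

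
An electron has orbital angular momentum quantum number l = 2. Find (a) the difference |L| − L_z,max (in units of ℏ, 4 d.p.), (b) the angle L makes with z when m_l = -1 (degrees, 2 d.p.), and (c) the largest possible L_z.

|L|−L_z,max ≈ 0.4495ℏ; θ(m_l=-1) ≈ 114.09°; L_z,max = 2ℏ

|L| − L_z,max = (√6 − 2)ℏ ≈ 0.4495ℏ.
For m_l = -1: cos θ = -1/√6, θ ≈ 114.09°.
L_z,max = lℏ = 2ℏ.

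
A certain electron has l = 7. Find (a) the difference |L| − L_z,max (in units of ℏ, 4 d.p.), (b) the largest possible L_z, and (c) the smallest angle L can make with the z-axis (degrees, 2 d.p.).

|L|−L_z,max ≈ 0.4833ℏ; L_z,max = 7ℏ; θ_min ≈ 20.70°

|L| − L_z,max = (2√14 − 7)ℏ ≈ 0.4833ℏ.
L_z,max = lℏ = 7ℏ.
cos θ_min = 7/√56, so θ_min ≈ 20.70°.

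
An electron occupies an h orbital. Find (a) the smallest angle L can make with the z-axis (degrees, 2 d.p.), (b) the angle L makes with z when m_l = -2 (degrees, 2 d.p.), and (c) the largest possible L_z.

An h state has l = 5.
cos θ_min = 5/√30, so θ_min ≈ 24.09°.
For m_l = -2: cos θ = -2/√30, θ ≈ 111.42°.
L_z,max = lℏ = 5ℏ.

θ_min ≈ 24.09°; θ(m_l=-2) ≈ 111.42°; L_z,max = 5ℏ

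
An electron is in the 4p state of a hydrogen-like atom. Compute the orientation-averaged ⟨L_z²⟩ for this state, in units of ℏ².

The 4p subshell has l = 1.
m_l runs from −1 to 1, i.e. {-1, 0, 1}.
⟨L_z²⟩ = ℏ²·l(l+1)/3 = 0.6667ℏ².

⟨L_z²⟩ = 0.6667 ℏ²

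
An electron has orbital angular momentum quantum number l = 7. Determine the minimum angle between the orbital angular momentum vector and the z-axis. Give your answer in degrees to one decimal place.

θ_min ≈ 20.7°

|L|² = l(l+1)ℏ² = 56ℏ², so |L| = 2√14 ℏ.
The smallest angle corresponds to the largest L_z, i.e. m_l = l = 7, giving L_z = 7ℏ.
cos θ_min = 7/√56, so θ_min ≈ 20.7°.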